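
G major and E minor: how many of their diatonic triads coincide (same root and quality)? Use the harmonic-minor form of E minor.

Diatonic triads of G major: G (I), Am (ii), Bm (iii), C (IV), D (V), Em (vi), F#dim (vii°).
Diatonic triads of E minor (harmonic minor): Em (i), F#dim (ii°), Gaug (III+), Am (iv), B (V), C (VI), D#dim (vii°).
Matching root and quality in both lists: Am, C, Em, F#dim.
That gives 4 common triads.

4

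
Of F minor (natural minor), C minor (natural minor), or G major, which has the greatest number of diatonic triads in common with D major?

Triads of D major: D major (I), E minor (ii), F# minor (iii), G major (IV), A major (V), B minor (vi), C# diminished (vii°).
F minor (natural minor) shares 0: none.
C minor (natural minor) shares 0: none.
G major shares 4: D, Em, G, Bm.
The most common triads (4) are shared with G major.

G major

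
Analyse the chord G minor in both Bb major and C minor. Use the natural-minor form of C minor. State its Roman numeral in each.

vi in Bb major; v in C minor

The scale of Bb major is Bb C D Eb F G A; G is degree 6, and the triad built there (G-Bb-D) is minor, so it is vi.
The scale of C minor (natural minor) is C D Eb F G Ab Bb; G is degree 5, and the triad built there (G-Bb-D) is minor, so it is v.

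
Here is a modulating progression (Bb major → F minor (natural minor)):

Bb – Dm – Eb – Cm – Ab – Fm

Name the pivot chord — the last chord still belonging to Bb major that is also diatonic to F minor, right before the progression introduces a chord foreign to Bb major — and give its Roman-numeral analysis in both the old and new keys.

Chords diatonic to Bb major: Bb, Cm, Dm, Eb, F, Gm, Adim.
Reading the progression, the first chord not in that set is Ab, so the modulation leaves Bb major there.
The chord immediately before Ab is Cm, which is diatonic to both keys: ii in Bb major and v in F minor.

Cm — ii in Bb major, v in F minor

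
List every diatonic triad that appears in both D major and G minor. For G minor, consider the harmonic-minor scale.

Triads in D major: D (I), Em (ii), F#m (iii), G (IV), A (V), Bm (vi), C#dim (vii°).
Triads in G minor (harmonic minor): Gm (i), Adim (ii°), Bbaug (III+), Cm (iv), D (V), Eb (VI), F#dim (vii°).
Shared triads with their functions: D (I in D major, V in G minor).

D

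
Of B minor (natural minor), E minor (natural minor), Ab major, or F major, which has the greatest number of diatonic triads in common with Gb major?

Triads of Gb major: Gb (I), Abm (ii), Bbm (iii), Cb (IV), Db (V), Ebm (vi), Fdim (vii°).
B minor (natural minor) shares 0: none.
E minor (natural minor) shares 0: none.
Ab major shares 2: Bbm, Db.
F major shares 0: none.
The most common triads (2) are shared with Ab major.

Ab major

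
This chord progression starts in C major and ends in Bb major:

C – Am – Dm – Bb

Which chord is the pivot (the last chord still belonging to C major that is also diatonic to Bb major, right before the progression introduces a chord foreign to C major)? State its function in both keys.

Chords diatonic to C major: C, Dm, Em, F, G, Am, Bdim.
Reading the progression, the first chord not in that set is Bb, so the modulation leaves C major there.
The chord immediately before Bb is Dm, which is diatonic to both keys: ii in C major and iii in Bb major.

Dm — ii in C major, iii in Bb major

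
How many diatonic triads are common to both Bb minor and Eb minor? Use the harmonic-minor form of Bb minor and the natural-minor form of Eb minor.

3

Diatonic triads of Bb minor (harmonic minor): Bbm (i), Cdim (ii°), Dbaug (III+), Ebm (iv), F (V), Gb (VI), Adim (vii°).
Diatonic triads of Eb minor (natural minor): Ebm (i), Fdim (ii°), Gb (III), Abm (iv), Bbm (v), Cb (VI), Db (VII).
Matching root and quality in both lists: Bbm, Ebm, Gb.
That gives 3 common triads.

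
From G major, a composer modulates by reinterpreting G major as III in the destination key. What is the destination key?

E minor

The numeral III denotes a major triad on scale degree 3. With G on degree 3, the tonic of the new key is E.
Degree 3 carries a major triad in natural-minor keys, so the destination is E minor.
Check: the diatonic triads of E minor (natural minor) are Em (i), F#dim (ii°), G (III), Am (iv), Bm (v), C (VI), D (VII) — G major is indeed III.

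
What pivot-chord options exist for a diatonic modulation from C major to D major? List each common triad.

Em, G

Triads in C major: C major (I), D minor (ii), E minor (iii), F major (IV), G major (V), A minor (vi), B diminished (vii°).
Triads in D major: D major (I), E minor (ii), F# minor (iii), G major (IV), A major (V), B minor (vi), C# diminished (vii°).
Shared triads with their functions: E minor (iii in C major, ii in D major); G major (V in C major, IV in D major).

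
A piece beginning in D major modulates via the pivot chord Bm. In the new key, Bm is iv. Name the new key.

F♯ minor

The numeral iv denotes a minor triad on scale degree 4. With B on degree 4, the tonic of the new key is F♯.
Degree 4 carries a minor triad in minor keys, so the destination is F♯ minor.
Check: the diatonic triads of F♯ minor (natural minor) are F♯m (i), G♯dim (ii°), A (III), Bm (iv), C♯m (v), D (VI), E (VII) — Bm is indeed iv.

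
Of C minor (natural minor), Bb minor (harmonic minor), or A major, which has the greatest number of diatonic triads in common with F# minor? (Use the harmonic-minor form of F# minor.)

Triads of F# minor (harmonic minor): F# minor (i), G# diminished (ii°), A augmented (III+), B minor (iv), C# major (V), D major (VI), E# diminished (vii°).
C minor (natural minor) shares 0: none.
Bb minor (harmonic minor) shares 0: none.
A major shares 4: F#m, G#dim, Bm, D.
The most common triads (4) are shared with A major.

A major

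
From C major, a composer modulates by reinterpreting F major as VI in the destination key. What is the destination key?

A minor

The numeral VI denotes a major triad on scale degree 6. With F on degree 6, the tonic of the new key is A.
Degree 6 carries a major triad in minor keys, so the destination is A minor.
Check: the diatonic triads of A minor (natural minor) are Am (i), Bdim (ii°), C (III), Dm (iv), Em (v), F (VI), G (VII) — F major is indeed VI.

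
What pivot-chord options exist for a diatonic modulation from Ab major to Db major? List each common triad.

Ab, Bbm, Db, Fm

Triads in Ab major: Ab (I), Bbm (ii), Cm (iii), Db (IV), Eb (V), Fm (vi), Gdim (vii°).
Triads in Db major: Db (I), Ebm (ii), Fm (iii), Gb (IV), Ab (V), Bbm (vi), Cdim (vii°).
Shared triads with their functions: Ab (I in Ab major, V in Db major); Bbm (ii in Ab major, vi in Db major); Db (IV in Ab major, I in Db major); Fm (vi in Ab major, iii in Db major).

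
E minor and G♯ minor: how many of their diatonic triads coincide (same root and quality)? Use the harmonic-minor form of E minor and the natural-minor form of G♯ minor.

Diatonic triads of E minor (harmonic minor): Em (i), F♯dim (ii°), Gaug (III+), Am (iv), B (V), C (VI), D♯dim (vii°).
Diatonic triads of G♯ minor (natural minor): G♯m (i), A♯dim (ii°), B (III), C♯m (iv), D♯m (v), E (VI), F♯ (VII).
Matching root and quality in both lists: B.
That gives 1 common triad.

1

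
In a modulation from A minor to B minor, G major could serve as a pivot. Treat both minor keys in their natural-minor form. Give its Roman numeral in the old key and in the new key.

The scale of A minor (natural minor) is A B C D E F G; G is degree 7, and the triad built there (G-B-D) is major, so it is VII.
The scale of B minor (natural minor) is B C# D E F# G A; G is degree 6, and the triad built there (G-B-D) is major, so it is VI.

VII in A minor; VI in B minor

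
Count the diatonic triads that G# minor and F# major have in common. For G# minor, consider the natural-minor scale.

4

Diatonic triads of G# minor (natural minor): G#m (i), A#dim (ii°), B (III), C#m (iv), D#m (v), E (VI), F# (VII).
Diatonic triads of F# major: F# (I), G#m (ii), A#m (iii), B (IV), C# (V), D#m (vi), E#dim (vii°).
Matching root and quality in both lists: G#m, B, D#m, F#.
That gives 4 common triads.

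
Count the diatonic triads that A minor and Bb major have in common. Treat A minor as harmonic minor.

Diatonic triads of A minor (harmonic minor): Am (i), Bdim (ii°), Caug (III+), Dm (iv), E (V), F (VI), G#dim (vii°).
Diatonic triads of Bb major: Bb (I), Cm (ii), Dm (iii), Eb (IV), F (V), Gm (vi), Adim (vii°).
Matching root and quality in both lists: Dm, F.
That gives 2 common triads.

2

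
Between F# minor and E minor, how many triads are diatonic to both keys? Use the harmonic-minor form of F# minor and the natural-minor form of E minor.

Diatonic triads of F# minor (harmonic minor): F# minor (i), G# diminished (ii°), A augmented (III+), B minor (iv), C# major (V), D major (VI), E# diminished (vii°).
Diatonic triads of E minor (natural minor): E minor (i), F# diminished (ii°), G major (III), A minor (iv), B minor (v), C major (VI), D major (VII).
Matching root and quality in both lists: B minor, D major.
That gives 2 common triads.

2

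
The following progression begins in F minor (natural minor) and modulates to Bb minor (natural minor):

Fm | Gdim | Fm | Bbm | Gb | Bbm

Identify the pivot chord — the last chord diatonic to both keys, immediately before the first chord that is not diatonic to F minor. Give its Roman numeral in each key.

Chords diatonic to F minor: Fm, Gdim, Ab, Bbm, Cm, Db, Eb.
Reading the progression, the first chord not in that set is Gb, so the modulation leaves F minor there.
The chord immediately before Gb is Bbm, which is diatonic to both keys: iv in F minor and i in Bb minor.

Bbm — iv in F minor, i in Bb minor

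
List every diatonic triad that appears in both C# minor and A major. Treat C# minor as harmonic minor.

Triads in C# minor (harmonic minor): C#m (i), D#dim (ii°), Eaug (III+), F#m (iv), G# (V), A (VI), B#dim (vii°).
Triads in A major: A (I), Bm (ii), C#m (iii), D (IV), E (V), F#m (vi), G#dim (vii°).
Shared triads with their functions: C#m (i in C# minor, iii in A major); F#m (iv in C# minor, vi in A major); A (VI in C# minor, I in A major).

C#m, F#m, A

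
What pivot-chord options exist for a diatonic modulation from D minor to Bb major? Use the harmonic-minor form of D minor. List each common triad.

Triads in D minor (harmonic minor): Dm (i), Edim (ii°), Faug (III+), Gm (iv), A (V), Bb (VI), C#dim (vii°).
Triads in Bb major: Bb (I), Cm (ii), Dm (iii), Eb (IV), F (V), Gm (vi), Adim (vii°).
Shared triads with their functions: Dm (i in D minor, iii in Bb major); Gm (iv in D minor, vi in Bb major); Bb (VI in D minor, I in Bb major).

Dm, Gm, Bb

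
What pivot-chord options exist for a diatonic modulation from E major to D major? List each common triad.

F♯m, A

Triads in E major: E (I), F♯m (ii), G♯m (iii), A (IV), B (V), C♯m (vi), D♯dim (vii°).
Triads in D major: D (I), Em (ii), F♯m (iii), G (IV), A (V), Bm (vi), C♯dim (vii°).
Shared triads with their functions: F♯m (ii in E major, iii in D major); A (IV in E major, V in D major).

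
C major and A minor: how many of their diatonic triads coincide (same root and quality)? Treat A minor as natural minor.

7

Diatonic triads of C major: C (I), Dm (ii), Em (iii), F (IV), G (V), Am (vi), Bdim (vii°).
Diatonic triads of A minor (natural minor): Am (i), Bdim (ii°), C (III), Dm (iv), Em (v), F (VI), G (VII).
Matching root and quality in both lists: C, Dm, Em, F, G, Am, Bdim.
That gives 7 common triads.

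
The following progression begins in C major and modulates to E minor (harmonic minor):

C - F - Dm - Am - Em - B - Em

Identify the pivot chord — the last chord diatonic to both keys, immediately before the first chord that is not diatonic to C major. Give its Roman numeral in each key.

Chords diatonic to C major: C, Dm, Em, F, G, Am, Bdim.
Reading the progression, the first chord not in that set is B, so the modulation leaves C major there.
The chord immediately before B is Em, which is diatonic to both keys: iii in C major and i in E minor.

Em — iii in C major, i in E minor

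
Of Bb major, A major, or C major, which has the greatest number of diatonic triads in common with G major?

C major

Triads of G major: G major (I), A minor (ii), B minor (iii), C major (IV), D major (V), E minor (vi), F# diminished (vii°).
Bb major shares 0: none.
A major shares 2: Bm, D.
C major shares 4: G, Am, C, Em.
The most common triads (4) are shared with C major.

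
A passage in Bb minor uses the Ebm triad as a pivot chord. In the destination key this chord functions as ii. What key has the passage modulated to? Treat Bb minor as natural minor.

Db major

The numeral ii denotes a minor triad on scale degree 2. With Eb on degree 2, the tonic of the new key is Db.
Degree 2 carries a minor triad in major keys, so the destination is Db major.
Check: the diatonic triads of Db major are Db (I), Ebm (ii), Fm (iii), Gb (IV), Ab (V), Bbm (vi), Cdim (vii°) — Ebm is indeed ii.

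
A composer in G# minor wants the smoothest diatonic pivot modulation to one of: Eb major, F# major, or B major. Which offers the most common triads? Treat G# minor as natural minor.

Triads of G# minor (natural minor): G# minor (i), A# diminished (ii°), B major (III), C# minor (iv), D# minor (v), E major (VI), F# major (VII).
Eb major shares 0: none.
F# major shares 4: G#m, B, D#m, F#.
B major shares 7: G#m, A#dim, B, C#m, D#m, E, F#.
The most common triads (7) are shared with B major.

B major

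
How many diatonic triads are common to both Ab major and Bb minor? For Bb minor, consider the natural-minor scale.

Diatonic triads of Ab major: Ab (I), Bbm (ii), Cm (iii), Db (IV), Eb (V), Fm (vi), Gdim (vii°).
Diatonic triads of Bb minor (natural minor): Bbm (i), Cdim (ii°), Db (III), Ebm (iv), Fm (v), Gb (VI), Ab (VII).
Matching root and quality in both lists: Ab, Bbm, Db, Fm.
That gives 4 common triads.

4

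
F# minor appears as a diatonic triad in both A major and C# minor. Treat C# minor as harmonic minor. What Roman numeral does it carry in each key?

vi in A major; iv in C# minor

The scale of A major is A B C# D E F# G#; F# is degree 6, and the triad built there (F#-A-C#) is minor, so it is vi.
The scale of C# minor (harmonic minor) is C# D# E F# G# A B#; F# is degree 4, and the triad built there (F#-A-C#) is minor, so it is iv.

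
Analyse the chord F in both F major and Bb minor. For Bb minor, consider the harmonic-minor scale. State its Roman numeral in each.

The scale of F major is F G A Bb C D E; F is degree 1, and the triad built there (F-A-C) is major, so it is I.
The scale of Bb minor (harmonic minor) is Bb C Db Eb F Gb A; F is degree 5, and the triad built there (F-A-C) is major, so it is V.

I in F major; V in Bb minor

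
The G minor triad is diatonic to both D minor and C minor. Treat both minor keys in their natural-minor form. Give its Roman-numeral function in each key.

The scale of D minor (natural minor) is D E F G A Bb C; G is degree 4, and the triad built there (G-Bb-D) is minor, so it is iv.
The scale of C minor (natural minor) is C D Eb F G Ab Bb; G is degree 5, and the triad built there (G-Bb-D) is minor, so it is v.

iv in D minor; v in C minor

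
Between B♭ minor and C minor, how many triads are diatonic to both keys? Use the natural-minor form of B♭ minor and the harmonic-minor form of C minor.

Diatonic triads of B♭ minor (natural minor): B♭m (i), Cdim (ii°), D♭ (III), E♭m (iv), Fm (v), G♭ (VI), A♭ (VII).
Diatonic triads of C minor (harmonic minor): Cm (i), Ddim (ii°), E♭aug (III+), Fm (iv), G (V), A♭ (VI), Bdim (vii°).
Matching root and quality in both lists: Fm, A♭.
That gives 2 common triads.

2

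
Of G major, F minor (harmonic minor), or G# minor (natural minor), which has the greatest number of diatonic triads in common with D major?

Triads of D major: D major (I), E minor (ii), F# minor (iii), G major (IV), A major (V), B minor (vi), C# diminished (vii°).
G major shares 4: D, Em, G, Bm.
F minor (harmonic minor) shares 0: none.
G# minor (natural minor) shares 0: none.
The most common triads (4) are shared with G major.

G major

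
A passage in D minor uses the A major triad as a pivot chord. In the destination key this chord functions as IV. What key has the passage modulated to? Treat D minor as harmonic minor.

E major

The numeral IV denotes a major triad on scale degree 4. With A on degree 4, the tonic of the new key is E.
Degree 4 carries a major triad in major keys, so the destination is E major.
Check: the diatonic triads of E major are E (I), F#m (ii), G#m (iii), A (IV), B (V), C#m (vi), D#dim (vii°) — A major is indeed IV.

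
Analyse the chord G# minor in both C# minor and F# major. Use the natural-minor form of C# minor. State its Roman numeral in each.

v in C# minor; ii in F# major

The scale of C# minor (natural minor) is C# D# E F# G# A B; G# is degree 5, and the triad built there (G#-B-D#) is minor, so it is v.
The scale of F# major is F# G# A# B C# D# E#; G# is degree 2, and the triad built there (G#-B-D#) is minor, so it is ii.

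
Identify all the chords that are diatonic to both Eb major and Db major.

Fm, Ab

Triads in Eb major: Eb (I), Fm (ii), Gm (iii), Ab (IV), Bb (V), Cm (vi), Ddim (vii°).
Triads in Db major: Db (I), Ebm (ii), Fm (iii), Gb (IV), Ab (V), Bbm (vi), Cdim (vii°).
Shared triads with their functions: Fm (ii in Eb major, iii in Db major); Ab (IV in Eb major, V in Db major).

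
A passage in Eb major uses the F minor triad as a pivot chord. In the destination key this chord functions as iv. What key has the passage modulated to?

C minor

The numeral iv denotes a minor triad on scale degree 4. With F on degree 4, the tonic of the new key is C.
Degree 4 carries a minor triad in minor keys, so the destination is C minor.
Check: the diatonic triads of C minor (natural minor) are Cm (i), Ddim (ii°), Eb (III), Fm (iv), Gm (v), Ab (VI), Bb (VII) — F minor is indeed iv.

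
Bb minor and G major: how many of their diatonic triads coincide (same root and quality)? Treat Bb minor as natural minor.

Diatonic triads of Bb minor (natural minor): Bbm (i), Cdim (ii°), Db (III), Ebm (iv), Fm (v), Gb (VI), Ab (VII).
Diatonic triads of G major: G (I), Am (ii), Bm (iii), C (IV), D (V), Em (vi), F#dim (vii°).
No triad has the same root and quality in both keys.

0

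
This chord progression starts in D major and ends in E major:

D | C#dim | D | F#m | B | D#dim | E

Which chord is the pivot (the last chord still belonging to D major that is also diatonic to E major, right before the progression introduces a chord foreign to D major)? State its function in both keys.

F#m — iii in D major, ii in E major

Chords diatonic to D major: D, Em, F#m, G, A, Bm, C#dim.
Reading the progression, the first chord not in that set is B, so the modulation leaves D major there.
The chord immediately before B is F#m, which is diatonic to both keys: iii in D major and ii in E major.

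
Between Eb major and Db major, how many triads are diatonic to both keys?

Diatonic triads of Eb major: Eb (I), Fm (ii), Gm (iii), Ab (IV), Bb (V), Cm (vi), Ddim (vii°).
Diatonic triads of Db major: Db (I), Ebm (ii), Fm (iii), Gb (IV), Ab (V), Bbm (vi), Cdim (vii°).
Matching root and quality in both lists: Fm, Ab.
That gives 2 common triads.

2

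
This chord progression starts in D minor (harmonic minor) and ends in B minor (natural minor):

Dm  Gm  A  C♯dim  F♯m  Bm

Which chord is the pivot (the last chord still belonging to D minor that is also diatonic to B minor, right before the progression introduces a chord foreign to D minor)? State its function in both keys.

Chords diatonic to D minor: Dm, Edim, Faug, Gm, A, B♭, C♯dim.
Reading the progression, the first chord not in that set is F♯m, so the modulation leaves D minor there.
The chord immediately before F♯m is C♯dim, which is diatonic to both keys: vii° in D minor and ii° in B minor.

C♯dim — vii° in D minor, ii° in B minor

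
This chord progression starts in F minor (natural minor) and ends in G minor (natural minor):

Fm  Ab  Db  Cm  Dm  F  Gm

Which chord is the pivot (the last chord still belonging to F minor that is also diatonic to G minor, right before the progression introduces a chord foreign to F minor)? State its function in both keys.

Chords diatonic to F minor: Fm, Gdim, Ab, Bbm, Cm, Db, Eb.
Reading the progression, the first chord not in that set is Dm, so the modulation leaves F minor there.
The chord immediately before Dm is Cm, which is diatonic to both keys: v in F minor and iv in G minor.

Cm — v in F minor, iv in G minor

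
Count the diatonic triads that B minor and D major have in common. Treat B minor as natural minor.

Diatonic triads of B minor (natural minor): Bm (i), C#dim (ii°), D (III), Em (iv), F#m (v), G (VI), A (VII).
Diatonic triads of D major: D (I), Em (ii), F#m (iii), G (IV), A (V), Bm (vi), C#dim (vii°).
Matching root and quality in both lists: Bm, C#dim, D, Em, F#m, G, A.
That gives 7 common triads.

7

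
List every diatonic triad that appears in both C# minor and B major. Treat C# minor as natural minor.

Triads in C# minor (natural minor): C#m (i), D#dim (ii°), E (III), F#m (iv), G#m (v), A (VI), B (VII).
Triads in B major: B (I), C#m (ii), D#m (iii), E (IV), F# (V), G#m (vi), A#dim (vii°).
Shared triads with their functions: C#m (i in C# minor, ii in B major); E (III in C# minor, IV in B major); G#m (v in C# minor, vi in B major); B (VII in C# minor, I in B major).

C#m, E, G#m, B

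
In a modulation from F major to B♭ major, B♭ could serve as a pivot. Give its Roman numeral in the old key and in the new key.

The scale of F major is F G A B♭ C D E; B♭ is degree 4, and the triad built there (B♭-D-F) is major, so it is IV.
The scale of B♭ major is B♭ C D E♭ F G A; B♭ is degree 1, and the triad built there (B♭-D-F) is major, so it is I.

IV in F major; I in B♭ major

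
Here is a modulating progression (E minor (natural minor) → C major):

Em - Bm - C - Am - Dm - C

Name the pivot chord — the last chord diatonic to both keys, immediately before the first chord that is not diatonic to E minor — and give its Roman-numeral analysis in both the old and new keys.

Am — iv in E minor, vi in C major

Chords diatonic to E minor: Em, F♯dim, G, Am, Bm, C, D.
Reading the progression, the first chord not in that set is Dm, so the modulation leaves E minor there.
The chord immediately before Dm is Am, which is diatonic to both keys: iv in E minor and vi in C major.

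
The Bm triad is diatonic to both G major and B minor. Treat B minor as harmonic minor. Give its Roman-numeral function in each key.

iii in G major; i in B minor

The scale of G major is G A B C D E F#; B is degree 3, and the triad built there (B-D-F#) is minor, so it is iii.
The scale of B minor (harmonic minor) is B C# D E F# G A#; B is degree 1, and the triad built there (B-D-F#) is minor, so it is i.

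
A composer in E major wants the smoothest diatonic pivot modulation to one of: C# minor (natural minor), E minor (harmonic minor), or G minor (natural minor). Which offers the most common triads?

Triads of E major: E major (I), F# minor (ii), G# minor (iii), A major (IV), B major (V), C# minor (vi), D# diminished (vii°).
C# minor (natural minor) shares 7: E, F#m, G#m, A, B, C#m, D#dim.
E minor (harmonic minor) shares 2: B, D#dim.
G minor (natural minor) shares 0: none.
The most common triads (7) are shared with C# minor.

C# minor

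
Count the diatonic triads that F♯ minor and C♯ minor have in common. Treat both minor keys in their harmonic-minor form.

Diatonic triads of F♯ minor (harmonic minor): F♯m (i), G♯dim (ii°), Aaug (III+), Bm (iv), C♯ (V), D (VI), E♯dim (vii°).
Diatonic triads of C♯ minor (harmonic minor): C♯m (i), D♯dim (ii°), Eaug (III+), F♯m (iv), G♯ (V), A (VI), B♯dim (vii°).
Matching root and quality in both lists: F♯m.
That gives 1 common triad.

1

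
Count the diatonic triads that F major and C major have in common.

4

Diatonic triads of F major: F major (I), G minor (ii), A minor (iii), B♭ major (IV), C major (V), D minor (vi), E diminished (vii°).
Diatonic triads of C major: C major (I), D minor (ii), E minor (iii), F major (IV), G major (V), A minor (vi), B diminished (vii°).
Matching root and quality in both lists: F major, A minor, C major, D minor.
That gives 4 common triads.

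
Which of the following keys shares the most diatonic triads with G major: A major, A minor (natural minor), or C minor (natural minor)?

Triads of G major: G major (I), A minor (ii), B minor (iii), C major (IV), D major (V), E minor (vi), F♯ diminished (vii°).
A major shares 2: Bm, D.
A minor (natural minor) shares 4: G, Am, C, Em.
C minor (natural minor) shares 0: none.
The most common triads (4) are shared with A minor.

A minor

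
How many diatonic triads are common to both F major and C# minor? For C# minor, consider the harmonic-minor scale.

0

Diatonic triads of F major: F (I), Gm (ii), Am (iii), Bb (IV), C (V), Dm (vi), Edim (vii°).
Diatonic triads of C# minor (harmonic minor): C#m (i), D#dim (ii°), Eaug (III+), F#m (iv), G# (V), A (VI), B#dim (vii°).
No triad has the same root and quality in both keys.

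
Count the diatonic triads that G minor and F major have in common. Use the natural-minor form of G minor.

Diatonic triads of G minor (natural minor): G minor (i), A diminished (ii°), Bb major (III), C minor (iv), D minor (v), Eb major (VI), F major (VII).
Diatonic triads of F major: F major (I), G minor (ii), A minor (iii), Bb major (IV), C major (V), D minor (vi), E diminished (vii°).
Matching root and quality in both lists: G minor, Bb major, D minor, F major.
That gives 4 common triads.

4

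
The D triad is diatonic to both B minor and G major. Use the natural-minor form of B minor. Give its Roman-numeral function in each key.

The scale of B minor (natural minor) is B C# D E F# G A; D is degree 3, and the triad built there (D-F#-A) is major, so it is III.
The scale of G major is G A B C D E F#; D is degree 5, and the triad built there (D-F#-A) is major, so it is V.

III in B minor; V in G major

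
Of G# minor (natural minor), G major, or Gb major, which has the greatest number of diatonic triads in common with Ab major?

Gb major

Triads of Ab major: Ab major (I), Bb minor (ii), C minor (iii), Db major (IV), Eb major (V), F minor (vi), G diminished (vii°).
G# minor (natural minor) shares 0: none.
G major shares 0: none.
Gb major shares 2: Bbm, Db.
The most common triads (2) are shared with Gb major.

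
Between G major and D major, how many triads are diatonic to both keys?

4

Diatonic triads of G major: G (I), Am (ii), Bm (iii), C (IV), D (V), Em (vi), F#dim (vii°).
Diatonic triads of D major: D (I), Em (ii), F#m (iii), G (IV), A (V), Bm (vi), C#dim (vii°).
Matching root and quality in both lists: G, Bm, D, Em.
That gives 4 common triads.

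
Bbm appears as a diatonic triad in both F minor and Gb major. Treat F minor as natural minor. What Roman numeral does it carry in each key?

The scale of F minor (natural minor) is F G Ab Bb C Db Eb; Bb is degree 4, and the triad built there (Bb-Db-F) is minor, so it is iv.
The scale of Gb major is Gb Ab Bb Cb Db Eb F; Bb is degree 3, and the triad built there (Bb-Db-F) is minor, so it is iii.

iv in F minor; iii in Gb major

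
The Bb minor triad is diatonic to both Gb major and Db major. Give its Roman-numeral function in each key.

The scale of Gb major is Gb Ab Bb Cb Db Eb F; Bb is degree 3, and the triad built there (Bb-Db-F) is minor, so it is iii.
The scale of Db major is Db Eb F Gb Ab Bb C; Bb is degree 6, and the triad built there (Bb-Db-F) is minor, so it is vi.

iii in Gb major; vi in Db major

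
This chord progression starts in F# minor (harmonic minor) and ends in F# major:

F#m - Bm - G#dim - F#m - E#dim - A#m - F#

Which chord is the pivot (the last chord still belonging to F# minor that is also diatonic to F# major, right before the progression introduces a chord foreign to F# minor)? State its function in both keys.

E#dim — vii° in F# minor, vii° in F# major

Chords diatonic to F# minor: F#m, G#dim, Aaug, Bm, C#, D, E#dim.
Reading the progression, the first chord not in that set is A#m, so the modulation leaves F# minor there.
The chord immediately before A#m is E#dim, which is diatonic to both keys: vii° in F# minor and vii° in F# major.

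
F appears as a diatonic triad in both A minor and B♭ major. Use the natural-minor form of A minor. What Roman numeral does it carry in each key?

VI in A minor; V in B♭ major

The scale of A minor (natural minor) is A B C D E F G; F is degree 6, and the triad built there (F-A-C) is major, so it is VI.
The scale of B♭ major is B♭ C D E♭ F G A; F is degree 5, and the triad built there (F-A-C) is major, so it is V.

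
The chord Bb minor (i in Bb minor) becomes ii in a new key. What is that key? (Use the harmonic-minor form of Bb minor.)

Ab major

The numeral ii denotes a minor triad on scale degree 2. With Bb on degree 2, the tonic of the new key is Ab.
Degree 2 carries a minor triad in major keys, so the destination is Ab major.
Check: the diatonic triads of Ab major are Ab (I), Bbm (ii), Cm (iii), Db (IV), Eb (V), Fm (vi), Gdim (vii°) — Bb minor is indeed ii.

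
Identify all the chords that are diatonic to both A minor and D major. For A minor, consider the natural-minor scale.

Triads in A minor (natural minor): Am (i), Bdim (ii°), C (III), Dm (iv), Em (v), F (VI), G (VII).
Triads in D major: D (I), Em (ii), F♯m (iii), G (IV), A (V), Bm (vi), C♯dim (vii°).
Shared triads with their functions: Em (v in A minor, ii in D major); G (VII in A minor, IV in D major).

Em, G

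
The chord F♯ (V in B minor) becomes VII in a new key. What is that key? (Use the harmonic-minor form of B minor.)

The numeral VII denotes a major triad on scale degree 7. With F♯ on degree 7, the tonic of the new key is G♯.
Degree 7 carries a major triad in natural-minor keys, so the destination is G♯ minor.
Check: the diatonic triads of G♯ minor (natural minor) are G♯m (i), A♯dim (ii°), B (III), C♯m (iv), D♯m (v), E (VI), F♯ (VII) — F♯ is indeed VII.

G♯ minor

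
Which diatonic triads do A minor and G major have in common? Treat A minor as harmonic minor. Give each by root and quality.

Triads in A minor (harmonic minor): Am (i), Bdim (ii°), Caug (III+), Dm (iv), E (V), F (VI), G♯dim (vii°).
Triads in G major: G (I), Am (ii), Bm (iii), C (IV), D (V), Em (vi), F♯dim (vii°).
Shared triads with their functions: Am (i in A minor, ii in G major).

Am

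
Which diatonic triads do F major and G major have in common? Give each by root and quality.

Am, C

Triads in F major: F (I), Gm (ii), Am (iii), Bb (IV), C (V), Dm (vi), Edim (vii°).
Triads in G major: G (I), Am (ii), Bm (iii), C (IV), D (V), Em (vi), F#dim (vii°).
Shared triads with their functions: Am (iii in F major, ii in G major); C (V in F major, IV in G major).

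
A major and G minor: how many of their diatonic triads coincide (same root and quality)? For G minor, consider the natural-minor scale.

Diatonic triads of A major: A major (I), B minor (ii), C# minor (iii), D major (IV), E major (V), F# minor (vi), G# diminished (vii°).
Diatonic triads of G minor (natural minor): G minor (i), A diminished (ii°), Bb major (III), C minor (iv), D minor (v), Eb major (VI), F major (VII).
No triad has the same root and quality in both keys.

0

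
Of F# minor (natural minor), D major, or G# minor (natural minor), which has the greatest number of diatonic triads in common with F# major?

G# minor

Triads of F# major: F# (I), G#m (ii), A#m (iii), B (IV), C# (V), D#m (vi), E#dim (vii°).
F# minor (natural minor) shares 0: none.
D major shares 0: none.
G# minor (natural minor) shares 4: F#, G#m, B, D#m.
The most common triads (4) are shared with G# minor.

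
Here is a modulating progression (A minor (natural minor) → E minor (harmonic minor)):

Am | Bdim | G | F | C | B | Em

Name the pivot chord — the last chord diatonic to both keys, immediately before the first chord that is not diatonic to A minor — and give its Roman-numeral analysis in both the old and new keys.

Chords diatonic to A minor: Am, Bdim, C, Dm, Em, F, G.
Reading the progression, the first chord not in that set is B, so the modulation leaves A minor there.
The chord immediately before B is C, which is diatonic to both keys: III in A minor and VI in E minor.

C — III in A minor, VI in E minor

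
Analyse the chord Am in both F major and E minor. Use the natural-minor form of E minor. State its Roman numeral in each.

iii in F major; iv in E minor

The scale of F major is F G A Bb C D E; A is degree 3, and the triad built there (A-C-E) is minor, so it is iii.
The scale of E minor (natural minor) is E F# G A B C D; A is degree 4, and the triad built there (A-C-E) is minor, so it is iv.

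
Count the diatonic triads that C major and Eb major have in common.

0

Diatonic triads of C major: C (I), Dm (ii), Em (iii), F (IV), G (V), Am (vi), Bdim (vii°).
Diatonic triads of Eb major: Eb (I), Fm (ii), Gm (iii), Ab (IV), Bb (V), Cm (vi), Ddim (vii°).
No triad has the same root and quality in both keys.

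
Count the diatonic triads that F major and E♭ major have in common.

2

Diatonic triads of F major: F (I), Gm (ii), Am (iii), B♭ (IV), C (V), Dm (vi), Edim (vii°).
Diatonic triads of E♭ major: E♭ (I), Fm (ii), Gm (iii), A♭ (IV), B♭ (V), Cm (vi), Ddim (vii°).
Matching root and quality in both lists: Gm, B♭.
That gives 2 common triads.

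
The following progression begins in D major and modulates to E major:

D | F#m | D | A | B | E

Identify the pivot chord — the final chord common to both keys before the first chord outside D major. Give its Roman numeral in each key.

Chords diatonic to D major: D, Em, F#m, G, A, Bm, C#dim.
Reading the progression, the first chord not in that set is B, so the modulation leaves D major there.
The chord immediately before B is A, which is diatonic to both keys: V in D major and IV in E major.

A — V in D major, IV in E major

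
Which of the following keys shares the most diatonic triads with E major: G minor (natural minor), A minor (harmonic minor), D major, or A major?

A major

Triads of E major: E major (I), F# minor (ii), G# minor (iii), A major (IV), B major (V), C# minor (vi), D# diminished (vii°).
G minor (natural minor) shares 0: none.
A minor (harmonic minor) shares 1: E.
D major shares 2: F#m, A.
A major shares 4: E, F#m, A, C#m.
The most common triads (4) are shared with A major.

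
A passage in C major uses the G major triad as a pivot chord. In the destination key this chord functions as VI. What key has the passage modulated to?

B minor

The numeral VI denotes a major triad on scale degree 6. With G on degree 6, the tonic of the new key is B.
Degree 6 carries a major triad in minor keys, so the destination is B minor.
Check: the diatonic triads of B minor (natural minor) are Bm (i), C♯dim (ii°), D (III), Em (iv), F♯m (v), G (VI), A (VII) — G major is indeed VI.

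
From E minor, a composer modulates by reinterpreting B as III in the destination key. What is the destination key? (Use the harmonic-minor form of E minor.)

The numeral III denotes a major triad on scale degree 3. With B on degree 3, the tonic of the new key is G#.
Degree 3 carries a major triad in natural-minor keys, so the destination is G# minor.
Check: the diatonic triads of G# minor (natural minor) are G#m (i), A#dim (ii°), B (III), C#m (iv), D#m (v), E (VI), F# (VII) — B is indeed III.

G# minor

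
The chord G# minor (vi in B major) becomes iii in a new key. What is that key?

E major

The numeral iii denotes a minor triad on scale degree 3. With G# on degree 3, the tonic of the new key is E.
Degree 3 carries a minor triad in major keys, so the destination is E major.
Check: the diatonic triads of E major are E (I), F#m (ii), G#m (iii), A (IV), B (V), C#m (vi), D#dim (vii°) — G# minor is indeed iii.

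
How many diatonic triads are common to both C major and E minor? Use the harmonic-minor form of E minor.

Diatonic triads of C major: C (I), Dm (ii), Em (iii), F (IV), G (V), Am (vi), Bdim (vii°).
Diatonic triads of E minor (harmonic minor): Em (i), F#dim (ii°), Gaug (III+), Am (iv), B (V), C (VI), D#dim (vii°).
Matching root and quality in both lists: C, Em, Am.
That gives 3 common triads.

3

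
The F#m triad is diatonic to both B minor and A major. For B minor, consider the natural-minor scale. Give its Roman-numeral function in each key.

v in B minor; vi in A major

The scale of B minor (natural minor) is B C# D E F# G A; F# is degree 5, and the triad built there (F#-A-C#) is minor, so it is v.
The scale of A major is A B C# D E F# G#; F# is degree 6, and the triad built there (F#-A-C#) is minor, so it is vi.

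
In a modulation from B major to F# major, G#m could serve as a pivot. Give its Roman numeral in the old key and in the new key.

vi in B major; ii in F# major

The scale of B major is B C# D# E F# G# A#; G# is degree 6, and the triad built there (G#-B-D#) is minor, so it is vi.
The scale of F# major is F# G# A# B C# D# E#; G# is degree 2, and the triad built there (G#-B-D#) is minor, so it is ii.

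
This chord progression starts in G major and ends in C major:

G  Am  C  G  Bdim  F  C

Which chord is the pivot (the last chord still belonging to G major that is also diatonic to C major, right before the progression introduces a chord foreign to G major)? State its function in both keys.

Chords diatonic to G major: G, Am, Bm, C, D, Em, F♯dim.
Reading the progression, the first chord not in that set is Bdim, so the modulation leaves G major there.
The chord immediately before Bdim is G, which is diatonic to both keys: I in G major and V in C major.

G — I in G major, V in C major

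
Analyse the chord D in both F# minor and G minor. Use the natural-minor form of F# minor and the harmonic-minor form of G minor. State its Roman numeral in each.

VI in F# minor; V in G minor

The scale of F# minor (natural minor) is F# G# A B C# D E; D is degree 6, and the triad built there (D-F#-A) is major, so it is VI.
The scale of G minor (harmonic minor) is G A Bb C D Eb F#; D is degree 5, and the triad built there (D-F#-A) is major, so it is V.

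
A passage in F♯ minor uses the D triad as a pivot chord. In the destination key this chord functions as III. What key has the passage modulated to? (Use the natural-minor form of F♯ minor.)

B minor

The numeral III denotes a major triad on scale degree 3. With D on degree 3, the tonic of the new key is B.
Degree 3 carries a major triad in natural-minor keys, so the destination is B minor.
Check: the diatonic triads of B minor (natural minor) are Bm (i), C♯dim (ii°), D (III), Em (iv), F♯m (v), G (VI), A (VII) — D is indeed III.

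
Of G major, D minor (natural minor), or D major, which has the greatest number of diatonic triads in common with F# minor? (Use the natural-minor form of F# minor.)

D major

Triads of F# minor (natural minor): F# minor (i), G# diminished (ii°), A major (III), B minor (iv), C# minor (v), D major (VI), E major (VII).
G major shares 2: Bm, D.
D minor (natural minor) shares 0: none.
D major shares 4: F#m, A, Bm, D.
The most common triads (4) are shared with D major.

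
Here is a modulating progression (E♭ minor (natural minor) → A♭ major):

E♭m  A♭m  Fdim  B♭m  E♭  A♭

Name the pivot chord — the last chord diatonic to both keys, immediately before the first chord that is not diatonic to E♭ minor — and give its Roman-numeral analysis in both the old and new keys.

Chords diatonic to E♭ minor: E♭m, Fdim, G♭, A♭m, B♭m, C♭, D♭.
Reading the progression, the first chord not in that set is E♭, so the modulation leaves E♭ minor there.
The chord immediately before E♭ is B♭m, which is diatonic to both keys: v in E♭ minor and ii in A♭ major.

B♭m — v in E♭ minor, ii in A♭ major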